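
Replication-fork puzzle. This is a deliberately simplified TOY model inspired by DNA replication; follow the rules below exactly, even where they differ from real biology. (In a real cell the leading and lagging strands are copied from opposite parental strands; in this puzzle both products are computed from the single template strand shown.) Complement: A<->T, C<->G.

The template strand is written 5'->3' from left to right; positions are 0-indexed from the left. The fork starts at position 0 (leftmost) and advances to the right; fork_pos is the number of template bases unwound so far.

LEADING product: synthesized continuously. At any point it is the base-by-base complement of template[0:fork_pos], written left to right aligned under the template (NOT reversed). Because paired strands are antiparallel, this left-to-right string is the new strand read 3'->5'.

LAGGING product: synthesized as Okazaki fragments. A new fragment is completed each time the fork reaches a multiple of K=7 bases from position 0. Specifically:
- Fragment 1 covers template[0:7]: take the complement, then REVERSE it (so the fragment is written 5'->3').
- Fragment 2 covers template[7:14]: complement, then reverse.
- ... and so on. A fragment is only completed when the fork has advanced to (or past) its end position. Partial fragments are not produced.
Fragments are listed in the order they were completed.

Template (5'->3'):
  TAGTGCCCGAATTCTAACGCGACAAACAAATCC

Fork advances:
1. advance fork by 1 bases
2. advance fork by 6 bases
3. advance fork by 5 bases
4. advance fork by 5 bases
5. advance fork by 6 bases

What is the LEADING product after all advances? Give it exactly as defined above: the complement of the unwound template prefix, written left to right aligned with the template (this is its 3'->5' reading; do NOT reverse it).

Answer: ATCACGGGCTTAAGATTGCGCTG

Derivation:
Step 1: advance 1 -> fork_pos = 0 + 1 = 1.
Step 2: advance 6 -> fork_pos = 1 + 6 = 7.
Step 3: advance 5 -> fork_pos = 7 + 5 = 12.
Step 4: advance 5 -> fork_pos = 12 + 5 = 17.
Step 5: advance 6 -> fork_pos = 17 + 6 = 23.
Unwound prefix: template[0:23] = TAGTGCCCGAATTCTAACGCGAC
Complement it base by base (A<->T, C<->G), keeping left-to-right order:
  [0:5] TAGTG -> ATCAC
  [5:10] CCCGA -> GGGCT
  [10:15] ATTCT -> TAAGA
  [15:20] AACGC -> TTGCG
  [20:23] GAC -> CTG
Concatenate: ATCACGGGCTTAAGATTGCGCTG (length 23; written aligned with the template, i.e. 3'->5').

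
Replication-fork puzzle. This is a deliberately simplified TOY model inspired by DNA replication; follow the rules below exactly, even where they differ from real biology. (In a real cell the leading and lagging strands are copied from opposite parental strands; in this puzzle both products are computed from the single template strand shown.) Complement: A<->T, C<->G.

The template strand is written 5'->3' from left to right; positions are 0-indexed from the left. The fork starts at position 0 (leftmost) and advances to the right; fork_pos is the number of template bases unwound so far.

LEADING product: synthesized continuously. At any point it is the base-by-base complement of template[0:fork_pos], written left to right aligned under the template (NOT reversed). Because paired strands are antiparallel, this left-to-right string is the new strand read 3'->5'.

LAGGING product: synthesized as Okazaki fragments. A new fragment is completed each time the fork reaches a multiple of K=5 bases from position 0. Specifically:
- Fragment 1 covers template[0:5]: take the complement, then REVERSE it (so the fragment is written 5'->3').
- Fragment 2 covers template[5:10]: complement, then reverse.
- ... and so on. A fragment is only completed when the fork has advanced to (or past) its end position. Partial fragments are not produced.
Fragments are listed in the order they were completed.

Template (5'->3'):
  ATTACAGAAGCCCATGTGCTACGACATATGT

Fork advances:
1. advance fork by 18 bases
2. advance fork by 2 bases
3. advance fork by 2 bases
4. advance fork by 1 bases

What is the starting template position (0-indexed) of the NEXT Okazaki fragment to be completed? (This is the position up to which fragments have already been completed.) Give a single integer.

Step 1: advance 18 -> fork_pos = 0 + 18 = 18. Reached multiple(s) of 5: 5, 10, 15 -> fragments 1-3 completed (3 total).
Step 2: advance 2 -> fork_pos = 18 + 2 = 20. Reached multiple(s) of 5: 20 -> fragment 4 completed (4 total).
Step 3: advance 2 -> fork_pos = 20 + 2 = 22. Next multiple of 5 is 25 (not reached); still 4 fragment(s).
Step 4: advance 1 -> fork_pos = 22 + 1 = 23. Next multiple of 5 is 25 (not reached); still 4 fragment(s).
4 fragment(s) completed, covering template[0:20] (4 x 5 = 20). The next fragment, fragment 5, covers template[20:25], so it starts at position 20.

Answer: 20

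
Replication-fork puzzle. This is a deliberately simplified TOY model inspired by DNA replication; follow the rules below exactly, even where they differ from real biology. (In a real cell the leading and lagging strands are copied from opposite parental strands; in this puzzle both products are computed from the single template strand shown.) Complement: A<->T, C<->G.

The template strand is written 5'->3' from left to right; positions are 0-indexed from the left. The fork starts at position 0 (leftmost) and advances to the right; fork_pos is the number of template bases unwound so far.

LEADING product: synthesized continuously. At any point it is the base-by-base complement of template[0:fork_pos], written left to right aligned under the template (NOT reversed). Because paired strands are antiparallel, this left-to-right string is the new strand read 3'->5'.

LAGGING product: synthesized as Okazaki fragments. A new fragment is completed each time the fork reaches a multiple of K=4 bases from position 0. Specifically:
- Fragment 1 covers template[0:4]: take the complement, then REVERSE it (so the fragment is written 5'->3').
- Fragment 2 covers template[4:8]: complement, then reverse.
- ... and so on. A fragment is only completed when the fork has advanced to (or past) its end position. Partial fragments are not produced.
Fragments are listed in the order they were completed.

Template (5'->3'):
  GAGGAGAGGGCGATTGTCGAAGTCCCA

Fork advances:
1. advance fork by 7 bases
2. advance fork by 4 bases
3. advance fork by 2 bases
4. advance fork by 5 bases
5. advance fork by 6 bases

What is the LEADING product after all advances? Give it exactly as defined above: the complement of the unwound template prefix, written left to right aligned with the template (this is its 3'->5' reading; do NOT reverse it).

Step 1: advance 7 -> fork_pos = 0 + 7 = 7.
Step 2: advance 4 -> fork_pos = 7 + 4 = 11.
Step 3: advance 2 -> fork_pos = 11 + 2 = 13.
Step 4: advance 5 -> fork_pos = 13 + 5 = 18.
Step 5: advance 6 -> fork_pos = 18 + 6 = 24.
Unwound prefix: template[0:24] = GAGGAGAGGGCGATTGTCGAAGTC
Complement it base by base (A<->T, C<->G), keeping left-to-right order:
  [0:5] GAGGA -> CTCCT
  [5:10] GAGGG -> CTCCC
  [10:15] CGATT -> GCTAA
  [15:20] GTCGA -> CAGCT
  [20:24] AGTC -> TCAG
Concatenate: CTCCTCTCCCGCTAACAGCTTCAG (length 24; written aligned with the template, i.e. 3'->5').

Answer: CTCCTCTCCCGCTAACAGCTTCAG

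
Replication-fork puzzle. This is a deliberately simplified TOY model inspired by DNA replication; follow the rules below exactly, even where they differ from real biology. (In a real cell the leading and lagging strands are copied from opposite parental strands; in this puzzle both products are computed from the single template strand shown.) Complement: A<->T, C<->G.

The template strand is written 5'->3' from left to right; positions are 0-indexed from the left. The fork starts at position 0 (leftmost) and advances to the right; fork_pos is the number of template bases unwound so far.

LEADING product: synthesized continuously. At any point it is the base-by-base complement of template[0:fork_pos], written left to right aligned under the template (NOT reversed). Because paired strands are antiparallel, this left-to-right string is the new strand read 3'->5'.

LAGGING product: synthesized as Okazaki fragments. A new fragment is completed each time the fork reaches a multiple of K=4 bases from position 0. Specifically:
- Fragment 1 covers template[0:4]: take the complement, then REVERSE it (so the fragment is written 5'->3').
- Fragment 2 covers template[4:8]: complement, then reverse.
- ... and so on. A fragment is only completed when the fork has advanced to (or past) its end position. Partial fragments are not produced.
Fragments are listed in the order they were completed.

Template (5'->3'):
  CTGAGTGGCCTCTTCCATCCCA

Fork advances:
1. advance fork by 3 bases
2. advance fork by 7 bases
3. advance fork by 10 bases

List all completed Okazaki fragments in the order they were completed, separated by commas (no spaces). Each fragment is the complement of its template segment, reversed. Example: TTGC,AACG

Step 1: advance 3 -> fork_pos = 0 + 3 = 3. Next multiple of 4 is 4 (not reached); still 0 fragment(s).
Step 2: advance 7 -> fork_pos = 3 + 7 = 10. Reached multiple(s) of 4: 4, 8 -> fragments 1-2 completed (2 total).
Step 3: advance 10 -> fork_pos = 10 + 10 = 20. Reached multiple(s) of 4: 12, 16, 20 -> fragments 3-5 completed (5 total).
Final fork_pos = 20, so 5 fragment(s) are complete. Build each: template segment -> complement -> reverse.
Fragment 1: template[0:4] = CTGA -> complement GACT -> reversed TCAG
Fragment 2: template[4:8] = GTGG -> complement CACC -> reversed CCAC
Fragment 3: template[8:12] = CCTC -> complement GGAG -> reversed GAGG
Fragment 4: template[12:16] = TTCC -> complement AAGG -> reversed GGAA
Fragment 5: template[16:20] = ATCC -> complement TAGG -> reversed GGAT

Answer: TCAG,CCAC,GAGG,GGAA,GGAT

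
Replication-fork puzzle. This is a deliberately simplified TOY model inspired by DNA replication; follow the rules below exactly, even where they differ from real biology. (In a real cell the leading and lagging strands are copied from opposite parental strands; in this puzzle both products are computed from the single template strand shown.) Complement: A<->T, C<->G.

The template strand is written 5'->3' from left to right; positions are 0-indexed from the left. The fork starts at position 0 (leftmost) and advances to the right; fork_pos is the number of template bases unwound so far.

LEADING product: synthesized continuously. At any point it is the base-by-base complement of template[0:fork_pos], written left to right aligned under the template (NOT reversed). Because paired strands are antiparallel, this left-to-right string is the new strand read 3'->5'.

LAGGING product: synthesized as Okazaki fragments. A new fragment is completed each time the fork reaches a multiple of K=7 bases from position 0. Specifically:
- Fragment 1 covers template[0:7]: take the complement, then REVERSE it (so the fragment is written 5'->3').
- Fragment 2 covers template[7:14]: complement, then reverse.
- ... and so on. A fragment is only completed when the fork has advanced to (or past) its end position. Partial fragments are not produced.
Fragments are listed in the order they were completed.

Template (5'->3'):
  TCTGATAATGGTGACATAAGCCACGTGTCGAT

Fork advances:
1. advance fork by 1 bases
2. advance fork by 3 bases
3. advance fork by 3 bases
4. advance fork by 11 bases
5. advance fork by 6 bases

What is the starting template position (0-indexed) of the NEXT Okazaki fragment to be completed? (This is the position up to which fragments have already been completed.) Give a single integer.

Step 1: advance 1 -> fork_pos = 0 + 1 = 1. Next multiple of 7 is 7 (not reached); still 0 fragment(s).
Step 2: advance 3 -> fork_pos = 1 + 3 = 4. Next multiple of 7 is 7 (not reached); still 0 fragment(s).
Step 3: advance 3 -> fork_pos = 4 + 3 = 7. Reached multiple(s) of 7: 7 -> fragment 1 completed (1 total).
Step 4: advance 11 -> fork_pos = 7 + 11 = 18. Reached multiple(s) of 7: 14 -> fragment 2 completed (2 total).
Step 5: advance 6 -> fork_pos = 18 + 6 = 24. Reached multiple(s) of 7: 21 -> fragment 3 completed (3 total).
3 fragment(s) completed, covering template[0:21] (3 x 7 = 21). The next fragment, fragment 4, covers template[21:28], so it starts at position 21.

Answer: 21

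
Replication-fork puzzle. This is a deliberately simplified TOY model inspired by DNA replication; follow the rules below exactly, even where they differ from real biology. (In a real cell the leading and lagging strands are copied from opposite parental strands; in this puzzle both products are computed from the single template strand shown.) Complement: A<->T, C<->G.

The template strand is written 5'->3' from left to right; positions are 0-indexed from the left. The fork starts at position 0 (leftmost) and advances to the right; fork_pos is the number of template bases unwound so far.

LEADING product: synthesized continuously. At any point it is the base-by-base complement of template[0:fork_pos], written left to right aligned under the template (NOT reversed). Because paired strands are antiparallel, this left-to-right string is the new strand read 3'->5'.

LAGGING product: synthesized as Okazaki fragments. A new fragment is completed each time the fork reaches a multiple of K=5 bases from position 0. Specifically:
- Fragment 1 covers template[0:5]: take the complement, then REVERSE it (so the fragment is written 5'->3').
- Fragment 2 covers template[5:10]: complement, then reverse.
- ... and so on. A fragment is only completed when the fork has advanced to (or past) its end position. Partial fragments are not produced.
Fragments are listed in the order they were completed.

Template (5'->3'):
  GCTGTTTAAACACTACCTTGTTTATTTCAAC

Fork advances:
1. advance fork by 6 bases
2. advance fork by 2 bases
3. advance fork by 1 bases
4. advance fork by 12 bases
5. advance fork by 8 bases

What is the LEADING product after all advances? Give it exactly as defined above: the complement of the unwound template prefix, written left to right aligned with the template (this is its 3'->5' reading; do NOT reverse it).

Answer: CGACAAATTTGTGATGGAACAAATAAAGT

Derivation:
Step 1: advance 6 -> fork_pos = 0 + 6 = 6.
Step 2: advance 2 -> fork_pos = 6 + 2 = 8.
Step 3: advance 1 -> fork_pos = 8 + 1 = 9.
Step 4: advance 12 -> fork_pos = 9 + 12 = 21.
Step 5: advance 8 -> fork_pos = 21 + 8 = 29.
Unwound prefix: template[0:29] = GCTGTTTAAACACTACCTTGTTTATTTCA
Complement it base by base (A<->T, C<->G), keeping left-to-right order:
  [0:5] GCTGT -> CGACA
  [5:10] TTAAA -> AATTT
  [10:15] CACTA -> GTGAT
  [15:20] CCTTG -> GGAAC
  [20:25] TTTAT -> AAATA
  [25:29] TTCA -> AAGT
Concatenate: CGACAAATTTGTGATGGAACAAATAAAGT (length 29; written aligned with the template, i.e. 3'->5').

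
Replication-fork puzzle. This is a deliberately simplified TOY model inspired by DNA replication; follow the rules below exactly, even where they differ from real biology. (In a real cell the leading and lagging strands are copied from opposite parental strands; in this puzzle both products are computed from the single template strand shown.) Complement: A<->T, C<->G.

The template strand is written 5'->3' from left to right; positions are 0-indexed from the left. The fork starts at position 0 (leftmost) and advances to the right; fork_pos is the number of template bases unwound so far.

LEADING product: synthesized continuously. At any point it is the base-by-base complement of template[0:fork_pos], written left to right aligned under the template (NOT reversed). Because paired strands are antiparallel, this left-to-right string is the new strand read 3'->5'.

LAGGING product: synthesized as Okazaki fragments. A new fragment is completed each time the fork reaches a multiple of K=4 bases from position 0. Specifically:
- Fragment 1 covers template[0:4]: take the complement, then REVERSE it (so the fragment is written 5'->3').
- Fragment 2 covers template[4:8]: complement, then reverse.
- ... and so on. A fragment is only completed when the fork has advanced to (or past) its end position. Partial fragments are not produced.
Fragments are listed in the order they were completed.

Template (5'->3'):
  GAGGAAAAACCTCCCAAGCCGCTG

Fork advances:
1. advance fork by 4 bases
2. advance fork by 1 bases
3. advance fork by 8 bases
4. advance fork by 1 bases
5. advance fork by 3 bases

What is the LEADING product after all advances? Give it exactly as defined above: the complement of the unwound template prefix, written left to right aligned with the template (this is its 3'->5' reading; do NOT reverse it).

Step 1: advance 4 -> fork_pos = 0 + 4 = 4.
Step 2: advance 1 -> fork_pos = 4 + 1 = 5.
Step 3: advance 8 -> fork_pos = 5 + 8 = 13.
Step 4: advance 1 -> fork_pos = 13 + 1 = 14.
Step 5: advance 3 -> fork_pos = 14 + 3 = 17.
Unwound prefix: template[0:17] = GAGGAAAAACCTCCCAA
Complement it base by base (A<->T, C<->G), keeping left-to-right order:
  [0:5] GAGGA -> CTCCT
  [5:10] AAAAC -> TTTTG
  [10:15] CTCCC -> GAGGG
  [15:17] AA -> TT
Concatenate: CTCCTTTTTGGAGGGTT (length 17; written aligned with the template, i.e. 3'->5').

Answer: CTCCTTTTTGGAGGGTT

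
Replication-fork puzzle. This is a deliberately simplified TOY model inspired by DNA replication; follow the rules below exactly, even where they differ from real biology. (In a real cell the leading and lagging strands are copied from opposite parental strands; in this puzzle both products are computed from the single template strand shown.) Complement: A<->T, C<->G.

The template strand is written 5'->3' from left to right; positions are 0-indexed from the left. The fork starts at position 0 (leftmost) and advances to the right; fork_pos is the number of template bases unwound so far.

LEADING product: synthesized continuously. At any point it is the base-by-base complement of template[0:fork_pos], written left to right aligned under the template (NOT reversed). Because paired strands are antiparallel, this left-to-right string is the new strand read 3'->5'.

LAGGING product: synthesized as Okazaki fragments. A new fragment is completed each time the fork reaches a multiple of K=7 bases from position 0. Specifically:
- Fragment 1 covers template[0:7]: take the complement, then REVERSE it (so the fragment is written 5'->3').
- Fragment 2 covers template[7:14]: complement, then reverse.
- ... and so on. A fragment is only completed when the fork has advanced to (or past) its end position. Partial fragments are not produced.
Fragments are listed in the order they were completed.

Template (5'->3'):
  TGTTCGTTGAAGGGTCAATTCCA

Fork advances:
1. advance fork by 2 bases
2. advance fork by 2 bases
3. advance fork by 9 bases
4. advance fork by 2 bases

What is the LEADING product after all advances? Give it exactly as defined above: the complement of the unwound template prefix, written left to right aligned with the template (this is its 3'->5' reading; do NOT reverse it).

Step 1: advance 2 -> fork_pos = 0 + 2 = 2.
Step 2: advance 2 -> fork_pos = 2 + 2 = 4.
Step 3: advance 9 -> fork_pos = 4 + 9 = 13.
Step 4: advance 2 -> fork_pos = 13 + 2 = 15.
Unwound prefix: template[0:15] = TGTTCGTTGAAGGGT
Complement it base by base (A<->T, C<->G), keeping left-to-right order:
  [0:5] TGTTC -> ACAAG
  [5:10] GTTGA -> CAACT
  [10:15] AGGGT -> TCCCA
Concatenate: ACAAGCAACTTCCCA (length 15; written aligned with the template, i.e. 3'->5').

Answer: ACAAGCAACTTCCCA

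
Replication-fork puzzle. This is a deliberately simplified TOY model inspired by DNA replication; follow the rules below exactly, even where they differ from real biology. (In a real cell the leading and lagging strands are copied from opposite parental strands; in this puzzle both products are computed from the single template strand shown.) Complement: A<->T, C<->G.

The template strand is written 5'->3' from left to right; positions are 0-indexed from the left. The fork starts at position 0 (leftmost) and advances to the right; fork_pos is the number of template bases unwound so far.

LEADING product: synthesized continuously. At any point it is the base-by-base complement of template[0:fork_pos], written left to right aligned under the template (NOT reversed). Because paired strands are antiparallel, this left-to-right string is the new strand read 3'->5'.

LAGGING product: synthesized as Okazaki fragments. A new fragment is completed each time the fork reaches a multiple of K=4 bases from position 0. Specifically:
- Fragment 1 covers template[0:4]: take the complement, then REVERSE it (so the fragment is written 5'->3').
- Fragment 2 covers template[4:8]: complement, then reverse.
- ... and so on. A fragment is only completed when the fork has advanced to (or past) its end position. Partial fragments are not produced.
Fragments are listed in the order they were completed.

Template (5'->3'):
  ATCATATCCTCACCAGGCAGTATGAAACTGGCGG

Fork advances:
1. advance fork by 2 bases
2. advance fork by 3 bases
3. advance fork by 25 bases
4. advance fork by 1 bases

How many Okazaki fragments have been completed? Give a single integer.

Answer: 7

Derivation:
Step 1: advance 2 -> fork_pos = 0 + 2 = 2. Next multiple of 4 is 4 (not reached); still 0 fragment(s).
Step 2: advance 3 -> fork_pos = 2 + 3 = 5. Reached multiple(s) of 4: 4 -> fragment 1 completed (1 total).
Step 3: advance 25 -> fork_pos = 5 + 25 = 30. Reached multiple(s) of 4: 8, 12, 16, 20, 24, 28 -> fragments 2-7 completed (7 total).
Step 4: advance 1 -> fork_pos = 30 + 1 = 31. Next multiple of 4 is 32 (not reached); still 7 fragment(s).
Check: final fork_pos = 31; the multiples of 4 that are <= 31 are 4..28 -> 31 // 4 = 7 completed fragment(s).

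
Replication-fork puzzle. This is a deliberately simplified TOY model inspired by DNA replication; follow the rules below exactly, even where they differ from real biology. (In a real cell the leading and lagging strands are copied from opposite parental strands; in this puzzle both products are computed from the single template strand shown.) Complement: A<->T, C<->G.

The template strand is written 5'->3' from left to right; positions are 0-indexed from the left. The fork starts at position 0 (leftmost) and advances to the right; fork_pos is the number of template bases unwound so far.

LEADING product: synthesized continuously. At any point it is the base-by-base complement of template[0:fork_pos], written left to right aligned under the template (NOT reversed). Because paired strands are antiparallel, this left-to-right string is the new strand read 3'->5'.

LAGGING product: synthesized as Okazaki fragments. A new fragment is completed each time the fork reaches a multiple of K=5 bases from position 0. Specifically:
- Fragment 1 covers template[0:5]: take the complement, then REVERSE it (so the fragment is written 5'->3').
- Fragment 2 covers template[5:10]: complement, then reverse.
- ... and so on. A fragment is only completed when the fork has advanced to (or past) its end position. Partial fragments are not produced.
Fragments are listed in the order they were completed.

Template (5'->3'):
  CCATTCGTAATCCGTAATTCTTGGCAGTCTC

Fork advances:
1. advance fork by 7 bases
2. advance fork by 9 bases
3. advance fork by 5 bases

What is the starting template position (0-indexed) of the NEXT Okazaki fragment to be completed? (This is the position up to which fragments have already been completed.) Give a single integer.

Answer: 20

Derivation:
Step 1: advance 7 -> fork_pos = 0 + 7 = 7. Reached multiple(s) of 5: 5 -> fragment 1 completed (1 total).
Step 2: advance 9 -> fork_pos = 7 + 9 = 16. Reached multiple(s) of 5: 10, 15 -> fragments 2-3 completed (3 total).
Step 3: advance 5 -> fork_pos = 16 + 5 = 21. Reached multiple(s) of 5: 20 -> fragment 4 completed (4 total).
4 fragment(s) completed, covering template[0:20] (4 x 5 = 20). The next fragment, fragment 5, covers template[20:25], so it starts at position 20.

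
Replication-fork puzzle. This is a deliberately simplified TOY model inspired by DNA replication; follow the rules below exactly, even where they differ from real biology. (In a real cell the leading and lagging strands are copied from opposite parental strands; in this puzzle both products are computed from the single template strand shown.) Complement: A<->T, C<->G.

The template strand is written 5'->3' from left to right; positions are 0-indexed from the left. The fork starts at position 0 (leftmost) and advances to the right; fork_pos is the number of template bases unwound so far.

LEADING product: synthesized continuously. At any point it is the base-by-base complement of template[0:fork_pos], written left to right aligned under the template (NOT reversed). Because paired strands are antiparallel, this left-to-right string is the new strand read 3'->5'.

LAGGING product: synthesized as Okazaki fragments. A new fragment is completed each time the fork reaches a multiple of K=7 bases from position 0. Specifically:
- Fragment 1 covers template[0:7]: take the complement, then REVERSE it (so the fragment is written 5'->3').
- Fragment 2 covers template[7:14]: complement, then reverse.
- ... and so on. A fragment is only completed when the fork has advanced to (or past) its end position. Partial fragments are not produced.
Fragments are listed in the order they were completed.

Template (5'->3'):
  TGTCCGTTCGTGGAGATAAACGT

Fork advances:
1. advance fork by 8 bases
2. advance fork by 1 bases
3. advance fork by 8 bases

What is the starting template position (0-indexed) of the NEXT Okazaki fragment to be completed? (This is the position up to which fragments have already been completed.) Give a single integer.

Step 1: advance 8 -> fork_pos = 0 + 8 = 8. Reached multiple(s) of 7: 7 -> fragment 1 completed (1 total).
Step 2: advance 1 -> fork_pos = 8 + 1 = 9. Next multiple of 7 is 14 (not reached); still 1 fragment(s).
Step 3: advance 8 -> fork_pos = 9 + 8 = 17. Reached multiple(s) of 7: 14 -> fragment 2 completed (2 total).
2 fragment(s) completed, covering template[0:14] (2 x 7 = 14). The next fragment, fragment 3, covers template[14:21], so it starts at position 14.

Answer: 14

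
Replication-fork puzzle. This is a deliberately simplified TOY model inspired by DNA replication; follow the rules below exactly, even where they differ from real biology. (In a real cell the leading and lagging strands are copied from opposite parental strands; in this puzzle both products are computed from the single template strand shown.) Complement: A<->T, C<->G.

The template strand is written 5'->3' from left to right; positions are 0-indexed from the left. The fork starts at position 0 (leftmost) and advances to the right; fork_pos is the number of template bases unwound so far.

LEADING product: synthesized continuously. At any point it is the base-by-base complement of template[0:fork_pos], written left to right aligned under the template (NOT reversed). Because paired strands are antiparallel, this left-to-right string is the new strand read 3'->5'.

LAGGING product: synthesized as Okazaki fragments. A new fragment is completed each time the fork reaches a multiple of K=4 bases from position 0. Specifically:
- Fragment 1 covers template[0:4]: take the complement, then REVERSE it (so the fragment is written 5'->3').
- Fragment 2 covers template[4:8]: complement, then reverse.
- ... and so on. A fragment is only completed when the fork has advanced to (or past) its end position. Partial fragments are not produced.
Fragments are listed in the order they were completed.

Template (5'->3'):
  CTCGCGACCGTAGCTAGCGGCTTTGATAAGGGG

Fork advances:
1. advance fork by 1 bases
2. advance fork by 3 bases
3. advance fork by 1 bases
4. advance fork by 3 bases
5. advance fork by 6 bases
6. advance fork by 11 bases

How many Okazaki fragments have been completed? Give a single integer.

Answer: 6

Derivation:
Step 1: advance 1 -> fork_pos = 0 + 1 = 1. Next multiple of 4 is 4 (not reached); still 0 fragment(s).
Step 2: advance 3 -> fork_pos = 1 + 3 = 4. Reached multiple(s) of 4: 4 -> fragment 1 completed (1 total).
Step 3: advance 1 -> fork_pos = 4 + 1 = 5. Next multiple of 4 is 8 (not reached); still 1 fragment(s).
Step 4: advance 3 -> fork_pos = 5 + 3 = 8. Reached multiple(s) of 4: 8 -> fragment 2 completed (2 total).
Step 5: advance 6 -> fork_pos = 8 + 6 = 14. Reached multiple(s) of 4: 12 -> fragment 3 completed (3 total).
Step 6: advance 11 -> fork_pos = 14 + 11 = 25. Reached multiple(s) of 4: 16, 20, 24 -> fragments 4-6 completed (6 total).
Check: final fork_pos = 25; the multiples of 4 that are <= 25 are 4..24 -> 25 // 4 = 6 completed fragment(s).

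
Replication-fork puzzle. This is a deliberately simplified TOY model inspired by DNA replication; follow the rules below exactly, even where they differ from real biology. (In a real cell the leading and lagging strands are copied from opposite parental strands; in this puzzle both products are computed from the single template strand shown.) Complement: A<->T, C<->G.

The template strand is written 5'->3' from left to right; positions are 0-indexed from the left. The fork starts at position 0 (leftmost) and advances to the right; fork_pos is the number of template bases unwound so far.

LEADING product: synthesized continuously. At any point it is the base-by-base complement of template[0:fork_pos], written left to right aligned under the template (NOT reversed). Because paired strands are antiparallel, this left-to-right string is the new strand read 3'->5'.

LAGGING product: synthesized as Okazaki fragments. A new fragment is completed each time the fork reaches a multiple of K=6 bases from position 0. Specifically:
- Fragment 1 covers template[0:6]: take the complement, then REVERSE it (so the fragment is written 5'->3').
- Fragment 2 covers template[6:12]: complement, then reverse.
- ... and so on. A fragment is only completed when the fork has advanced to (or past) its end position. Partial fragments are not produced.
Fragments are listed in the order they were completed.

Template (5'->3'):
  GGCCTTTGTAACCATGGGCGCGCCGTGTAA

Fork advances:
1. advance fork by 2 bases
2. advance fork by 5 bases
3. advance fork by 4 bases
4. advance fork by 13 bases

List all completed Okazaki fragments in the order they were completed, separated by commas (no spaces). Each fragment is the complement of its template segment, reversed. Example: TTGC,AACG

Step 1: advance 2 -> fork_pos = 0 + 2 = 2. Next multiple of 6 is 6 (not reached); still 0 fragment(s).
Step 2: advance 5 -> fork_pos = 2 + 5 = 7. Reached multiple(s) of 6: 6 -> fragment 1 completed (1 total).
Step 3: advance 4 -> fork_pos = 7 + 4 = 11. Next multiple of 6 is 12 (not reached); still 1 fragment(s).
Step 4: advance 13 -> fork_pos = 11 + 13 = 24. Reached multiple(s) of 6: 12, 18, 24 -> fragments 2-4 completed (4 total).
Final fork_pos = 24, so 4 fragment(s) are complete. Build each: template segment -> complement -> reverse.
Fragment 1: template[0:6] = GGCCTT -> complement CCGGAA -> reversed AAGGCC
Fragment 2: template[6:12] = TGTAAC -> complement ACATTG -> reversed GTTACA
Fragment 3: template[12:18] = CATGGG -> complement GTACCC -> reversed CCCATG
Fragment 4: template[18:24] = CGCGCC -> complement GCGCGG -> reversed GGCGCG

Answer: AAGGCC,GTTACA,CCCATG,GGCGCG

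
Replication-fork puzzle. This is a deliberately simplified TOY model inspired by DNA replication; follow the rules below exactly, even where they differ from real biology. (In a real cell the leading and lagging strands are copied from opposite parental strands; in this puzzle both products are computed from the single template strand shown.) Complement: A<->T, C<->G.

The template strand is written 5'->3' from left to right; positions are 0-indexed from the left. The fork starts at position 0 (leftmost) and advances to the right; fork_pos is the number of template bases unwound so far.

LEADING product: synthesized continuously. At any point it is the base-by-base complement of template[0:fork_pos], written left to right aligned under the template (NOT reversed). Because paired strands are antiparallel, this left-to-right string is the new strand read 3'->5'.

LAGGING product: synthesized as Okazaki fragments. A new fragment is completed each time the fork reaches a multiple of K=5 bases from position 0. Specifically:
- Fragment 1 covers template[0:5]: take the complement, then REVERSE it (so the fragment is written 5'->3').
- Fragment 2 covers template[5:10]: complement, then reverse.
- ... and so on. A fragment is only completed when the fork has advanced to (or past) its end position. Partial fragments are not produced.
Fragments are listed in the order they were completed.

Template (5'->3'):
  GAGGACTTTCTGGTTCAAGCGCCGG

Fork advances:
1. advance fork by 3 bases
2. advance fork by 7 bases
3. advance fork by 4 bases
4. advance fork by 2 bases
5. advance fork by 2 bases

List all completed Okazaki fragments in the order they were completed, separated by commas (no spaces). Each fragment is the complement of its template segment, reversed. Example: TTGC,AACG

Answer: TCCTC,GAAAG,AACCA

Derivation:
Step 1: advance 3 -> fork_pos = 0 + 3 = 3. Next multiple of 5 is 5 (not reached); still 0 fragment(s).
Step 2: advance 7 -> fork_pos = 3 + 7 = 10. Reached multiple(s) of 5: 5, 10 -> fragments 1-2 completed (2 total).
Step 3: advance 4 -> fork_pos = 10 + 4 = 14. Next multiple of 5 is 15 (not reached); still 2 fragment(s).
Step 4: advance 2 -> fork_pos = 14 + 2 = 16. Reached multiple(s) of 5: 15 -> fragment 3 completed (3 total).
Step 5: advance 2 -> fork_pos = 16 + 2 = 18. Next multiple of 5 is 20 (not reached); still 3 fragment(s).
Final fork_pos = 18, so 3 fragment(s) are complete. Build each: template segment -> complement -> reverse.
Fragment 1: template[0:5] = GAGGA -> complement CTCCT -> reversed TCCTC
Fragment 2: template[5:10] = CTTTC -> complement GAAAG -> reversed GAAAG
Fragment 3: template[10:15] = TGGTT -> complement ACCAA -> reversed AACCA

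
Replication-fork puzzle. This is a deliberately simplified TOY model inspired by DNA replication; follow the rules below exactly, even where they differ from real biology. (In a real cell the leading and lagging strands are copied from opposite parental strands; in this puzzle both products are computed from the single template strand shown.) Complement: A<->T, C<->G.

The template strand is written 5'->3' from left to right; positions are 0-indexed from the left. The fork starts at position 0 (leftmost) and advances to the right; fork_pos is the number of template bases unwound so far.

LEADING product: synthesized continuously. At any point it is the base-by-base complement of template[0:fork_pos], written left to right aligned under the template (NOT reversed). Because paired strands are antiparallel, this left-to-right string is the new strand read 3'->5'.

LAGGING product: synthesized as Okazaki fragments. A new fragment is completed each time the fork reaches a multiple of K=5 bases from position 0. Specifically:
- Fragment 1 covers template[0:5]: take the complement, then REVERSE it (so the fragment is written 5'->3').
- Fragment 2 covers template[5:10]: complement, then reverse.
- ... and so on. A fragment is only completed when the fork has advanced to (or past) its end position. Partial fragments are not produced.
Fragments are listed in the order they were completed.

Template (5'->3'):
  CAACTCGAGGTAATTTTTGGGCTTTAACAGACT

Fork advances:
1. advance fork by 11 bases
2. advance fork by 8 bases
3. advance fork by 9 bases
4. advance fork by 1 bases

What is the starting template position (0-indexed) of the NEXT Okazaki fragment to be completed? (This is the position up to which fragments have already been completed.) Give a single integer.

Step 1: advance 11 -> fork_pos = 0 + 11 = 11. Reached multiple(s) of 5: 5, 10 -> fragments 1-2 completed (2 total).
Step 2: advance 8 -> fork_pos = 11 + 8 = 19. Reached multiple(s) of 5: 15 -> fragment 3 completed (3 total).
Step 3: advance 9 -> fork_pos = 19 + 9 = 28. Reached multiple(s) of 5: 20, 25 -> fragments 4-5 completed (5 total).
Step 4: advance 1 -> fork_pos = 28 + 1 = 29. Next multiple of 5 is 30 (not reached); still 5 fragment(s).
5 fragment(s) completed, covering template[0:25] (5 x 5 = 25). The next fragment, fragment 6, covers template[25:30], so it starts at position 25.

Answer: 25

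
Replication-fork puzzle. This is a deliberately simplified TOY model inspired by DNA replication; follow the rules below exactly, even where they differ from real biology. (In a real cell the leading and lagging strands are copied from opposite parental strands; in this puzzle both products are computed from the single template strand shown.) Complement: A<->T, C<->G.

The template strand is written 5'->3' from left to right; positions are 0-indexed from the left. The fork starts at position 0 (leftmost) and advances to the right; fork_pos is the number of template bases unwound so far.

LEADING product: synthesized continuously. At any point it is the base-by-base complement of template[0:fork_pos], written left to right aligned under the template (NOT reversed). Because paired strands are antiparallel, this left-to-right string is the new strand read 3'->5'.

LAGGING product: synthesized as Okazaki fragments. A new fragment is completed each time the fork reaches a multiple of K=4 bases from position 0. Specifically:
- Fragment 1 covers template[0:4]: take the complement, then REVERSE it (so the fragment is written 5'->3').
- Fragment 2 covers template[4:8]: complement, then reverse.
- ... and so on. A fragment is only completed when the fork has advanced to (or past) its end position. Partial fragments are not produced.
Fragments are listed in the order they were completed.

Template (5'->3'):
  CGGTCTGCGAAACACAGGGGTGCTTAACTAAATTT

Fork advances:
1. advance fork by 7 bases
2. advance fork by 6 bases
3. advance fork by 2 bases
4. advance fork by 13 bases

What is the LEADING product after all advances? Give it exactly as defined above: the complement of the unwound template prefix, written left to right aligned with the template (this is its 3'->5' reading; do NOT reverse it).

Answer: GCCAGACGCTTTGTGTCCCCACGAATTG

Derivation:
Step 1: advance 7 -> fork_pos = 0 + 7 = 7.
Step 2: advance 6 -> fork_pos = 7 + 6 = 13.
Step 3: advance 2 -> fork_pos = 13 + 2 = 15.
Step 4: advance 13 -> fork_pos = 15 + 13 = 28.
Unwound prefix: template[0:28] = CGGTCTGCGAAACACAGGGGTGCTTAAC
Complement it base by base (A<->T, C<->G), keeping left-to-right order:
  [0:5] CGGTC -> GCCAG
  [5:10] TGCGA -> ACGCT
  [10:15] AACAC -> TTGTG
  [15:20] AGGGG -> TCCCC
  [20:25] TGCTT -> ACGAA
  [25:28] AAC -> TTG
Concatenate: GCCAGACGCTTTGTGTCCCCACGAATTG (length 28; written aligned with the template, i.e. 3'->5').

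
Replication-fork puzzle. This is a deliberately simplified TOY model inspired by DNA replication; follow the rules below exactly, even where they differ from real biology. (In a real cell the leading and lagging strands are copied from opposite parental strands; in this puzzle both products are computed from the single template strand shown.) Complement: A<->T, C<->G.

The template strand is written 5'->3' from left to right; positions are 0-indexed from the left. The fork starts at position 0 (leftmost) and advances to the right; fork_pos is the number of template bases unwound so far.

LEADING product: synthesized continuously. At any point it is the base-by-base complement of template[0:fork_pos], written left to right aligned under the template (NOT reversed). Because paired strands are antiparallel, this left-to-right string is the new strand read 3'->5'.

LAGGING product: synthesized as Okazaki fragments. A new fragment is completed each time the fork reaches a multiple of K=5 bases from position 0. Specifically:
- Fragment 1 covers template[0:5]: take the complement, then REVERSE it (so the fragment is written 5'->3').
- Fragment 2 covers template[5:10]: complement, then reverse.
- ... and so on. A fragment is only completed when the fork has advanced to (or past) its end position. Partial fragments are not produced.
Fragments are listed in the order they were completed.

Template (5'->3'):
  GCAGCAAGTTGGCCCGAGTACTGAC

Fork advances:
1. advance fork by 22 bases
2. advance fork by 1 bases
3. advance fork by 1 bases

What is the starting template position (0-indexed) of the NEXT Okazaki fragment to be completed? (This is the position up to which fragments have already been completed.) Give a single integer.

Answer: 20

Derivation:
Step 1: advance 22 -> fork_pos = 0 + 22 = 22. Reached multiple(s) of 5: 5, 10, 15, 20 -> fragments 1-4 completed (4 total).
Step 2: advance 1 -> fork_pos = 22 + 1 = 23. Next multiple of 5 is 25 (not reached); still 4 fragment(s).
Step 3: advance 1 -> fork_pos = 23 + 1 = 24. Next multiple of 5 is 25 (not reached); still 4 fragment(s).
4 fragment(s) completed, covering template[0:20] (4 x 5 = 20). The next fragment, fragment 5, covers template[20:25], so it starts at position 20.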